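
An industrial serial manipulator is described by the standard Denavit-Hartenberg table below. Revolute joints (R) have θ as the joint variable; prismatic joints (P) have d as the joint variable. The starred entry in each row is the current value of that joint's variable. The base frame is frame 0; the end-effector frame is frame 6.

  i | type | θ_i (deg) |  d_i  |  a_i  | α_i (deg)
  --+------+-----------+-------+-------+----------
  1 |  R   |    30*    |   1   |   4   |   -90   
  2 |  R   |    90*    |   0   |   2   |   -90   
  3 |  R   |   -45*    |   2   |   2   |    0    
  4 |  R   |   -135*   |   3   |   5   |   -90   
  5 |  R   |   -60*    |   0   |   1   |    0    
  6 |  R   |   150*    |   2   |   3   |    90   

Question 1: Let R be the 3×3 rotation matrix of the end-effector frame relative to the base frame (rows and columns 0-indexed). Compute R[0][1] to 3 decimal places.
End-effector y-axis (col 1 of R) = (-0.5000,0.8660,-0.0000)
R[0][1] = -0.5000

-0.500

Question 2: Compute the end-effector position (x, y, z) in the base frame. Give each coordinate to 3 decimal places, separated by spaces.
-0.725 3.524 3.086

after link 1: o_1 = (3.4641, 2.0000, 1.0000)
after link 2: o_2 = (3.4641, 2.0000, -1.0000)
after link 3: o_3 = (1.0249, 2.2247, -2.4142)
after link 4: o_4 = (-1.5731, 0.7247, 2.5858)
after link 5: o_5 = (-2.3231, 0.2917, 3.0858)
after link 6: o_6 = (-0.7251, 3.5238, 3.0858)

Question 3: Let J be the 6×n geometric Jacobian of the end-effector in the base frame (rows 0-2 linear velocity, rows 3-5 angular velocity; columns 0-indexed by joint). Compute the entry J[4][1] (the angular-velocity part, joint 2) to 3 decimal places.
0.866

axis z_1 = (-0.5000,0.8660,0.0000); lever o_n−o_1 = (-4.1892,1.5238,2.0858)
cross product → J_v[:, 1] = (1.8063,1.0429,2.8660)
J_ω[:, 1] = z_1
entry J[4][1] = 0.8660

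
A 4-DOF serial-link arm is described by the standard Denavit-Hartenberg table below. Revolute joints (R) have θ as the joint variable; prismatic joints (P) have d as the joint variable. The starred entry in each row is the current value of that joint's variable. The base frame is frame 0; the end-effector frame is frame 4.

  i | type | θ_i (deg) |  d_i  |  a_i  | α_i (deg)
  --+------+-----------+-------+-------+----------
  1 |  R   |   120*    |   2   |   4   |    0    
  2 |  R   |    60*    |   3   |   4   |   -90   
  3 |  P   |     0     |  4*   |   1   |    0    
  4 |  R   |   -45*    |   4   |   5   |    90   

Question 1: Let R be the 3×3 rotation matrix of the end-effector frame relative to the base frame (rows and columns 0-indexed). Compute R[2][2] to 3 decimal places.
0.707

End-effector z-axis (col 2 of R) = (0.7071,-0.0000,0.7071)
R[2][2] = 0.7071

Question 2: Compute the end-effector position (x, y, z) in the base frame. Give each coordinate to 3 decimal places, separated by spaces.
-10.536 -4.536 8.536

after link 1: o_1 = (-2.0000, 3.4641, 2.0000)
after link 2: o_2 = (-6.0000, 3.4641, 5.0000)
after link 3: o_3 = (-7.0000, -0.5359, 5.0000)
after link 4: o_4 = (-10.5355, -4.5359, 8.5355)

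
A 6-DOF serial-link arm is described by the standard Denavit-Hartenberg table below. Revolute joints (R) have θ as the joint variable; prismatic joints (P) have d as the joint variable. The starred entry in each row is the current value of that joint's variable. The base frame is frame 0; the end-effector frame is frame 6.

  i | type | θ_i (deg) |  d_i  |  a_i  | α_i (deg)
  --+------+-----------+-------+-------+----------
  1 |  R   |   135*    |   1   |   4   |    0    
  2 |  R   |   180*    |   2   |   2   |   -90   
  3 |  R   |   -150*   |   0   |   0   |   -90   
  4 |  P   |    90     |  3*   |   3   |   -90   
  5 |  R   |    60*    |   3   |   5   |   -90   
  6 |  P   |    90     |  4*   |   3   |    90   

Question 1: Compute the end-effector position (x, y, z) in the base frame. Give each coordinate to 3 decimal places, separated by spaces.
after link 1: o_1 = (-2.8284, 2.8284, 1.0000)
after link 2: o_2 = (-1.4142, 1.4142, 3.0000)
after link 3: o_3 = (-1.4142, 1.4142, 3.0000)
after link 4: o_4 = (-2.4749, -1.7678, 5.5981)
after link 5: o_5 = (-3.9365, -3.8417, 0.3481)
after link 6: o_6 = (-4.0312, 1.1520, 0.1160)

-4.031 1.152 0.116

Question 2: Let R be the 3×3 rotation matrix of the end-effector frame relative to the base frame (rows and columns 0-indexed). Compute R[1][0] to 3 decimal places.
0.612

End-effector x-axis (col 0 of R) = (-0.6124,0.6124,0.5000)
R[1][0] = 0.6124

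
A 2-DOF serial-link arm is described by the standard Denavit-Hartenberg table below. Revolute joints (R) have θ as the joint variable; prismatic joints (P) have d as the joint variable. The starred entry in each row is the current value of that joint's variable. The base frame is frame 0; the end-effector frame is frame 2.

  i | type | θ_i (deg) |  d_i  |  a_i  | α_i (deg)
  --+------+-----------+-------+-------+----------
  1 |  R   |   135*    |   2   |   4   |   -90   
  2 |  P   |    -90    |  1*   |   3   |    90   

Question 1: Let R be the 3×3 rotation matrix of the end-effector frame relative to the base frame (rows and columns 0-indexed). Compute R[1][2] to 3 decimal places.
-0.707

End-effector z-axis (col 2 of R) = (0.7071,-0.7071,0.0000)
R[1][2] = -0.7071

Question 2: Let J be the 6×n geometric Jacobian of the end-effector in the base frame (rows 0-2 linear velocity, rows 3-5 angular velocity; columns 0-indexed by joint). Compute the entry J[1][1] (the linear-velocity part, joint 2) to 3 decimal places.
-0.707

prismatic axis z_1 = (-0.7071,-0.7071,0.0000)
J_v[:, 1] = z_1; J_ω[:, 1] = (0,0,0)
entry J[1][1] = -0.7071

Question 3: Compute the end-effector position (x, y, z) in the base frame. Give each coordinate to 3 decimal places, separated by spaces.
-3.536 2.121 5.000

after link 1: o_1 = (-2.8284, 2.8284, 2.0000)
after link 2: o_2 = (-3.5355, 2.1213, 5.0000)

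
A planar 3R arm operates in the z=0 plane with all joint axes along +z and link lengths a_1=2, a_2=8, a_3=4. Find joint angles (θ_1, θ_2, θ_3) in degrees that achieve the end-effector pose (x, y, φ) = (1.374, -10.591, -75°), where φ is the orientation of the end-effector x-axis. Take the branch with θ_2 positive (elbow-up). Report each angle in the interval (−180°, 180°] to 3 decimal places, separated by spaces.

149.998 135.003 -0.001

wrist centre = target − a_3·(cos φ, sin φ) = (0.3387, -6.7273)
cos θ_2 = (45.3713−2²−8²)/(2·2·8) = -0.7071; θ_2 = 135.0034° (elbow-up)
β = atan2(-6.7273,0.3387) = -87.1176°; ψ = atan2(5.6565,-3.6572) = 122.8844°
θ_1 = β − ψ = -210.0020°
θ_3 = φ − θ_1 − θ_2 = -0.0014° (wrapped to (-180°,180°])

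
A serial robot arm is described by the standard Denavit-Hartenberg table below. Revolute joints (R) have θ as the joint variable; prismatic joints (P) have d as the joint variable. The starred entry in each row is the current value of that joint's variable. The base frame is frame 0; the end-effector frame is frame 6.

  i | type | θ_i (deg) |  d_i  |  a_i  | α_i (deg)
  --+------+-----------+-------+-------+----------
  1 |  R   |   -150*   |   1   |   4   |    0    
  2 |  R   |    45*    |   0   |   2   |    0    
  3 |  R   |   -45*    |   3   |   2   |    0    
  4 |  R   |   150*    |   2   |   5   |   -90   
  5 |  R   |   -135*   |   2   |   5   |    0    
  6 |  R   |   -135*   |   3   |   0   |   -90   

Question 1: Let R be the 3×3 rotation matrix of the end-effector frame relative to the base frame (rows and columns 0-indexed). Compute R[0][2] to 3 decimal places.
End-effector z-axis (col 2 of R) = (-1.0000,0.0000,0.0000)
R[0][2] = -1.0000

-1.000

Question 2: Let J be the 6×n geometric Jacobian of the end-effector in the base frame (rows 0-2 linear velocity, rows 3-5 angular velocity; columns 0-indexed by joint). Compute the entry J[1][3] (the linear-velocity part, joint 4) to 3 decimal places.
axis z_3 = (0.0000,0.0000,1.0000); lever o_n−o_3 = (1.4645,5.0000,5.5355)
cross product → J_v[:, 3] = (-5.0000,1.4645,0.0000)
J_ω[:, 3] = z_3
entry J[1][3] = 1.4645

1.464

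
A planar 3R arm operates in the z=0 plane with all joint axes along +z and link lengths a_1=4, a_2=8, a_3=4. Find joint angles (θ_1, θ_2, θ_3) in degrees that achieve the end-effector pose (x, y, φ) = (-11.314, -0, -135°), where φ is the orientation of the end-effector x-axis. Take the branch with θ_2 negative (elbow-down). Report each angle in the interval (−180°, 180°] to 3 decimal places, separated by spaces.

-135.003 -89.996 89.999

wrist centre = target − a_3·(cos φ, sin φ) = (-8.4856, 2.8284)
cos θ_2 = (80.0049−4²−8²)/(2·4·8) = 0.0001; θ_2 = -89.9956° (elbow-down)
β = atan2(2.8284,-8.4856) = 161.5656°; ψ = atan2(-8.0000,4.0006) = -63.4314°
θ_1 = β − ψ = 224.9970°
θ_3 = φ − θ_1 − θ_2 = 89.9985° (wrapped to (-180°,180°])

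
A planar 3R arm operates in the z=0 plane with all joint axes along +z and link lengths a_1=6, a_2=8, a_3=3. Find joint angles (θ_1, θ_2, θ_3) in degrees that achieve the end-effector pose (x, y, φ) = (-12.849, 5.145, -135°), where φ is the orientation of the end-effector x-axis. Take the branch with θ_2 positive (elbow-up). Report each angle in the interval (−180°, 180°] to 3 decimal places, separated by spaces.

120.002 45.000 59.998

wrist centre = target − a_3·(cos φ, sin φ) = (-10.7277, 7.2663)
cos θ_2 = (167.8825−6²−8²)/(2·6·8) = 0.7071; θ_2 = 44.9998° (elbow-up)
β = atan2(7.2663,-10.7277) = 145.8885°; ψ = atan2(5.6568,11.6569) = 25.8863°
θ_1 = β − ψ = 120.0022°
θ_3 = φ − θ_1 − θ_2 = 59.9980° (wrapped to (-180°,180°])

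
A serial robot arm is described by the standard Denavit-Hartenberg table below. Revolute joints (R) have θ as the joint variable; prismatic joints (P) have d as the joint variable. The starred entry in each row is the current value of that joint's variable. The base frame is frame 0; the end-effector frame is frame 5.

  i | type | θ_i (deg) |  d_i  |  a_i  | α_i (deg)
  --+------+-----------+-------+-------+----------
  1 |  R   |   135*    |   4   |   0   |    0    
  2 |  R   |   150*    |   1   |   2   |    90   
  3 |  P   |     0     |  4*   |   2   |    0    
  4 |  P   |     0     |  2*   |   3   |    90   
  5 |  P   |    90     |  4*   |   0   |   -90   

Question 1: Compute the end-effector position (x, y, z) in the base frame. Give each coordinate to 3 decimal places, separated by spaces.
-3.984 -8.314 1.000

after link 1: o_1 = (0.0000, 0.0000, 4.0000)
after link 2: o_2 = (0.5176, -1.9319, 5.0000)
after link 3: o_3 = (-2.8284, -4.8990, 5.0000)
after link 4: o_4 = (-3.9838, -8.3144, 5.0000)
after link 5: o_5 = (-3.9838, -8.3144, 1.0000)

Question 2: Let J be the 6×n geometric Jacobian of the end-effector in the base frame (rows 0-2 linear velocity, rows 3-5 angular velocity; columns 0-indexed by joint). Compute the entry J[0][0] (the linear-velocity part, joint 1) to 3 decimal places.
8.314

axis z_0 = ẑ; lever o_n−o_0 = (-3.9838,-8.3144,1.0000)
cross product → J_v[:, 0] = (8.3144,-3.9838,0.0000)
J_ω[:, 0] = z_0
entry J[0][0] = 8.3144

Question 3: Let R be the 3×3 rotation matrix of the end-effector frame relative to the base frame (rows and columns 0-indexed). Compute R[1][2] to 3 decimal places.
End-effector z-axis (col 2 of R) = (-0.2588,0.9659,-0.0000)
R[1][2] = 0.9659

0.966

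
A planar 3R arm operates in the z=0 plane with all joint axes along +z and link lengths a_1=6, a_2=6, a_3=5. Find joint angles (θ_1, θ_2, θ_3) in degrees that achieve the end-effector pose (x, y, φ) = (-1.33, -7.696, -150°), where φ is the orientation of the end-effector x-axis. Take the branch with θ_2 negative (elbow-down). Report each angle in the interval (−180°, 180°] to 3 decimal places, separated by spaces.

0.002 -120.001 -30.001

wrist centre = target − a_3·(cos φ, sin φ) = (3.0001, -5.1960)
cos θ_2 = (35.9992−6²−6²)/(2·6·6) = -0.5000; θ_2 = -120.0008° (elbow-down)
β = atan2(-5.1960,3.0001) = -59.9982°; ψ = atan2(-5.1961,2.9999) = -60.0004°
θ_1 = β − ψ = 0.0022°
θ_3 = φ − θ_1 − θ_2 = -30.0014° (wrapped to (-180°,180°])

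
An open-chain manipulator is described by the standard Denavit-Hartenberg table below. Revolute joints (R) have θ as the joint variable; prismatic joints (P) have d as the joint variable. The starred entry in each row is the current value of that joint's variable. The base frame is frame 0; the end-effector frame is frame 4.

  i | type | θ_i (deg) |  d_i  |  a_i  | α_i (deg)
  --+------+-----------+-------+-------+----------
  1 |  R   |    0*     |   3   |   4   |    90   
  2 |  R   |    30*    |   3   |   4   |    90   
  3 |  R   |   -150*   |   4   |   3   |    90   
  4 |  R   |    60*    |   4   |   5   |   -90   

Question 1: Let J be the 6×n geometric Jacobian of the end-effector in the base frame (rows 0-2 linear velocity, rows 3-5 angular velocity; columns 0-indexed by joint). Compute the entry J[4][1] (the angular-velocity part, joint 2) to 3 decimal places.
axis z_1 = (0.0000,-1.0000,0.0000); lever o_n−o_1 = (1.7721,-3.7141,-8.5957)
cross product → J_v[:, 1] = (8.5957,0.0000,1.7721)
J_ω[:, 1] = z_1
entry J[4][1] = -1.0000

-1.000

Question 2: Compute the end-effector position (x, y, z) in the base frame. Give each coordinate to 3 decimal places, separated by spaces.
after link 1: o_1 = (4.0000, 0.0000, 3.0000)
after link 2: o_2 = (7.4641, -3.0000, 5.0000)
after link 3: o_3 = (7.2141, -1.5000, 0.2369)
after link 4: o_4 = (5.7721, -3.7141, -5.5957)

5.772 -3.714 -5.596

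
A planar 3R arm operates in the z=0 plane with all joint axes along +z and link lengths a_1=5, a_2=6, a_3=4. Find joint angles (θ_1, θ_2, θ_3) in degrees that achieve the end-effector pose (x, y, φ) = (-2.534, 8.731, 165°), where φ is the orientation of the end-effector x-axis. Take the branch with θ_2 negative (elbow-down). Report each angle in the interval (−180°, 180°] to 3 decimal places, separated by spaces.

wrist centre = target − a_3·(cos φ, sin φ) = (1.3297, 7.6957)
cos θ_2 = (60.9923−5²−6²)/(2·5·6) = -0.0001; θ_2 = -90.0074° (elbow-down)
β = atan2(7.6957,1.3297) = 80.1970°; ψ = atan2(-6.0000,4.9992) = -50.1988°
θ_1 = β − ψ = 130.3957°
θ_3 = φ − θ_1 − θ_2 = 124.6116° (wrapped to (-180°,180°])

130.396 -90.007 124.612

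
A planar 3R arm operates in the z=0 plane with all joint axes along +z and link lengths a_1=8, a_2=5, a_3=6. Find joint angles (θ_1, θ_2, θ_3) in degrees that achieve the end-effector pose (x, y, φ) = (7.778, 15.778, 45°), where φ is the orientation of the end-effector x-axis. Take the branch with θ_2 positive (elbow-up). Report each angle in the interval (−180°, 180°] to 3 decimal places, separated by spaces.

wrist centre = target − a_3·(cos φ, sin φ) = (3.5354, 11.5354)
cos θ_2 = (145.5633−8²−5²)/(2·8·5) = 0.7070; θ_2 = 45.0053° (elbow-up)
β = atan2(11.5354,3.5354) = 72.9607°; ψ = atan2(3.5359,11.5352) = 17.0418°
θ_1 = β − ψ = 55.9190°
θ_3 = φ − θ_1 − θ_2 = -55.9243° (wrapped to (-180°,180°])

55.919 45.005 -55.924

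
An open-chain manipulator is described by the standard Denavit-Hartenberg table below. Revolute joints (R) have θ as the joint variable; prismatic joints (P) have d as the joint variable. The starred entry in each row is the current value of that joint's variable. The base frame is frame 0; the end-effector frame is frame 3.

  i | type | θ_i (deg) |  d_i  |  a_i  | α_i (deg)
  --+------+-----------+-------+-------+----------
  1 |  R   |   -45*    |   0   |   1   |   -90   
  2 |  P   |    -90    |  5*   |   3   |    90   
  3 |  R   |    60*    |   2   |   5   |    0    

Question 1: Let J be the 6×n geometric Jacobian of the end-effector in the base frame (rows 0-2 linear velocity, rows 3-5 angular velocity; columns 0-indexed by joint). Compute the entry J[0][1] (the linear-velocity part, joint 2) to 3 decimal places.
0.707

prismatic axis z_1 = (0.7071,0.7071,0.0000)
J_v[:, 1] = z_1; J_ω[:, 1] = (0,0,0)
entry J[0][1] = 0.7071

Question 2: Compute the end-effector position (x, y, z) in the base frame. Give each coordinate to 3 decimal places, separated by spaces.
5.890 7.305 5.500

after link 1: o_1 = (0.7071, -0.7071, 0.0000)
after link 2: o_2 = (4.2426, 2.8284, 3.0000)
after link 3: o_3 = (5.8903, 7.3045, 5.5000)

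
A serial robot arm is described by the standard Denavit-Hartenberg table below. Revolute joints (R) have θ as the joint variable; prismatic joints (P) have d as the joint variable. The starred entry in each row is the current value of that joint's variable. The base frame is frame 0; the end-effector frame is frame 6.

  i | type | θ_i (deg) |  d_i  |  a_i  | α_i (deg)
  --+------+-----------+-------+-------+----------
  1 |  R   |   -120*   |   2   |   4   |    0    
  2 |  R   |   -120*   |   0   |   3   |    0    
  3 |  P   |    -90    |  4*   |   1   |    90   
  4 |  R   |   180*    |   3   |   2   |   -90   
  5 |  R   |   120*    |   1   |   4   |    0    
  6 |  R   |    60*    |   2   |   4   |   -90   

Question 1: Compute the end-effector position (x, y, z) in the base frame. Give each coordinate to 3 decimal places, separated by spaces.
0.598 2.036 3.000

after link 1: o_1 = (-2.0000, -3.4641, 2.0000)
after link 2: o_2 = (-3.5000, -0.8660, 2.0000)
after link 3: o_3 = (-2.6340, -0.3660, 6.0000)
after link 4: o_4 = (-2.8660, -3.9641, 6.0000)
after link 5: o_5 = (-2.8660, 0.0359, 5.0000)
after link 6: o_6 = (0.5981, 2.0359, 3.0000)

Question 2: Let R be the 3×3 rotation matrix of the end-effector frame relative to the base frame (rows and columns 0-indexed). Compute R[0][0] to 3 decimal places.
End-effector x-axis (col 0 of R) = (0.8660,0.5000,-0.0000)
R[0][0] = 0.8660

0.866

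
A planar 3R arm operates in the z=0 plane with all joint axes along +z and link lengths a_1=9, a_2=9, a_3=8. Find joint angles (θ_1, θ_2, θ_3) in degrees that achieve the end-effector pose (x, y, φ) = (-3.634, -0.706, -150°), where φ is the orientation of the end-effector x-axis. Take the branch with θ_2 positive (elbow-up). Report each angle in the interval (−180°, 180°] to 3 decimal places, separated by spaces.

wrist centre = target − a_3·(cos φ, sin φ) = (3.2942, 3.2940)
cos θ_2 = (21.7022−9²−9²)/(2·9·9) = -0.8660; θ_2 = 150.0012° (elbow-up)
β = atan2(3.2940,3.2942) = 44.9982°; ψ = atan2(4.4998,1.2057) = 75.0006°
θ_1 = β − ψ = -30.0024°
θ_3 = φ − θ_1 − θ_2 = 90.0012° (wrapped to (-180°,180°])

-30.002 150.001 90.001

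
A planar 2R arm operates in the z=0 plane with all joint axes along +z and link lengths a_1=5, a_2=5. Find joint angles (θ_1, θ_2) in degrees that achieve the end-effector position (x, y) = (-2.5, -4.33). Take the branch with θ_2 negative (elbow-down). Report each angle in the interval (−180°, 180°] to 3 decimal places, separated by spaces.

-60.000 -120.001

cos θ_2 = (24.9989−5²−5²)/(2·5·5) = -0.5000; θ_2 = -120.0015° (elbow-down)
β = atan2(-4.3300,-2.5000) = -120.0007°; ψ = atan2(-4.3301,2.4999) = -60.0007°
θ_1 = β − ψ = -60.0000°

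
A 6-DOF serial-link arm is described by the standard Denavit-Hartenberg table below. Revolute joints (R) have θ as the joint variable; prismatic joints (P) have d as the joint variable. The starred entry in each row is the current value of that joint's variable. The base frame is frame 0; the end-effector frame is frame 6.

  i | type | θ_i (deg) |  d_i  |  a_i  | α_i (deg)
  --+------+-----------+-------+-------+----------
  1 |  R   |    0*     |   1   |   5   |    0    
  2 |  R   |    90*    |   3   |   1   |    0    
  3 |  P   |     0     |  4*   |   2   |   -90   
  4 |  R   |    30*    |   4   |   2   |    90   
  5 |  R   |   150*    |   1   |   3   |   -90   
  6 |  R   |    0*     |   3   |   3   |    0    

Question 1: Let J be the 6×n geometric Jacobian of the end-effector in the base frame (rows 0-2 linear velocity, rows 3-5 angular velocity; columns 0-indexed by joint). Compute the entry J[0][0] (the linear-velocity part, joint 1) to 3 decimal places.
axis z_0 = ẑ; lever o_n−o_0 = (0.5981,-0.5670,11.2141)
cross product → J_v[:, 0] = (0.5670,0.5981,-0.0000)
J_ω[:, 0] = z_0
entry J[0][0] = 0.5670

0.567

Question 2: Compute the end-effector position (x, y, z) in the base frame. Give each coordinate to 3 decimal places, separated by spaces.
0.598 -0.567 11.214

after link 1: o_1 = (5.0000, 0.0000, 1.0000)
after link 2: o_2 = (5.0000, 1.0000, 4.0000)
after link 3: o_3 = (5.0000, 3.0000, 8.0000)
after link 4: o_4 = (1.0000, 4.7321, 7.0000)
after link 5: o_5 = (-0.5000, 2.9821, 9.1651)
after link 6: o_6 = (0.5981, -0.5670, 11.2141)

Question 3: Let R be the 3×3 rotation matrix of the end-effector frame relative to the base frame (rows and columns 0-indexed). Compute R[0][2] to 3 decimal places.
End-effector z-axis (col 2 of R) = (0.8660,-0.4330,0.2500)
R[0][2] = 0.8660

0.866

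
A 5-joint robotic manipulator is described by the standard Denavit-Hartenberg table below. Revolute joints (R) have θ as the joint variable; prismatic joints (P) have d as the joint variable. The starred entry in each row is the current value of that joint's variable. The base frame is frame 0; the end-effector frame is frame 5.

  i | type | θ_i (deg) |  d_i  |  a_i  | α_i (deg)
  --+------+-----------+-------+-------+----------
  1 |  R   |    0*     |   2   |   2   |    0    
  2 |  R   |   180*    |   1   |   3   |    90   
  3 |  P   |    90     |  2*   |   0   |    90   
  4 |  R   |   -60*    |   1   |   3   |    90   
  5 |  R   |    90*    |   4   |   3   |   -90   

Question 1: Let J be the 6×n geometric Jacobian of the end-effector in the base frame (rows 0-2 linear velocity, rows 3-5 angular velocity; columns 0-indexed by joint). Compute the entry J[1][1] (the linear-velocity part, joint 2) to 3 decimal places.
-7.000

axis z_1 = (0.0000,0.0000,1.0000); lever o_n−o_1 = (-7.0000,-2.5981,-0.9641)
cross product → J_v[:, 1] = (2.5981,-7.0000,0.0000)
J_ω[:, 1] = z_1
entry J[1][1] = -7.0000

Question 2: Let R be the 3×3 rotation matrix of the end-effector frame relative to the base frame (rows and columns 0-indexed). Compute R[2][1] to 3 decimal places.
End-effector y-axis (col 1 of R) = (0.0000,0.5000,0.8660)
R[2][1] = 0.8660

0.866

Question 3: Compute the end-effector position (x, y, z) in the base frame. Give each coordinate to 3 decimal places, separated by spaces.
after link 1: o_1 = (2.0000, 0.0000, 2.0000)
after link 2: o_2 = (-1.0000, 0.0000, 3.0000)
after link 3: o_3 = (-1.0000, 2.0000, 3.0000)
after link 4: o_4 = (-2.0000, -0.5981, 4.5000)
after link 5: o_5 = (-5.0000, -2.5981, 1.0359)

-5.000 -2.598 1.036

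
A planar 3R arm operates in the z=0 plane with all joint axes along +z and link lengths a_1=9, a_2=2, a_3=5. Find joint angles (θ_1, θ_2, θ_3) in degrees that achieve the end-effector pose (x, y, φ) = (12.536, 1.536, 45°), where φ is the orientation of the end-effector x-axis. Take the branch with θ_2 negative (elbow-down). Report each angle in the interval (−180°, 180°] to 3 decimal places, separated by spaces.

wrist centre = target − a_3·(cos φ, sin φ) = (9.0005, -1.9995)
cos θ_2 = (85.0065−9²−2²)/(2·9·2) = 0.0002; θ_2 = -89.9896° (elbow-down)
β = atan2(-1.9995,9.0005) = -12.5254°; ψ = atan2(-2.0000,9.0004) = -12.5283°
θ_1 = β − ψ = 0.0030°
θ_3 = φ − θ_1 − θ_2 = 134.9866° (wrapped to (-180°,180°])

0.003 -89.990 134.987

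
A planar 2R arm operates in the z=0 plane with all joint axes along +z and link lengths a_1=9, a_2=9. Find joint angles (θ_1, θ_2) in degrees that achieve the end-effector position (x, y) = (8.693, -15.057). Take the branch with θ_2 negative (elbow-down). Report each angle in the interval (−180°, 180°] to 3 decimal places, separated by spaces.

cos θ_2 = (302.2815−9²−9²)/(2·9·9) = 0.8659; θ_2 = -30.0103° (elbow-down)
β = atan2(-15.0570,8.6930) = -60.0005°; ψ = atan2(-4.5014,16.7934) = -15.0052°
θ_1 = β − ψ = -44.9953°

-44.995 -30.010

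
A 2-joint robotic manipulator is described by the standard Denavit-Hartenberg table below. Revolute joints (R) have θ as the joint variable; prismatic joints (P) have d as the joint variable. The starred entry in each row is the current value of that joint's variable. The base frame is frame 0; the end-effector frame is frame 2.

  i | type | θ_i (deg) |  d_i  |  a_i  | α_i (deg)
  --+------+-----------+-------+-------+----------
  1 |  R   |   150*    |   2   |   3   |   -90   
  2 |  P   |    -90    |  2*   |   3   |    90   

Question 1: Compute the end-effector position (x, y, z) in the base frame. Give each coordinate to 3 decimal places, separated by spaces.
after link 1: o_1 = (-2.5981, 1.5000, 2.0000)
after link 2: o_2 = (-3.5981, -0.2321, 5.0000)

-3.598 -0.232 5.000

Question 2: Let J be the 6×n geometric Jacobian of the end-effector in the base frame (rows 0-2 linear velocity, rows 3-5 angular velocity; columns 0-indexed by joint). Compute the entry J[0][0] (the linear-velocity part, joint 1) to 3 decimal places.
axis z_0 = ẑ; lever o_n−o_0 = (-3.5981,-0.2321,5.0000)
cross product → J_v[:, 0] = (0.2321,-3.5981,0.0000)
J_ω[:, 0] = z_0
entry J[0][0] = 0.2321

0.232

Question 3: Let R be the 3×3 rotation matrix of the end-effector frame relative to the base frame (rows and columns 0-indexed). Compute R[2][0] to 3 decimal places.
1.000

End-effector x-axis (col 0 of R) = (-0.0000,0.0000,1.0000)
R[2][0] = 1.0000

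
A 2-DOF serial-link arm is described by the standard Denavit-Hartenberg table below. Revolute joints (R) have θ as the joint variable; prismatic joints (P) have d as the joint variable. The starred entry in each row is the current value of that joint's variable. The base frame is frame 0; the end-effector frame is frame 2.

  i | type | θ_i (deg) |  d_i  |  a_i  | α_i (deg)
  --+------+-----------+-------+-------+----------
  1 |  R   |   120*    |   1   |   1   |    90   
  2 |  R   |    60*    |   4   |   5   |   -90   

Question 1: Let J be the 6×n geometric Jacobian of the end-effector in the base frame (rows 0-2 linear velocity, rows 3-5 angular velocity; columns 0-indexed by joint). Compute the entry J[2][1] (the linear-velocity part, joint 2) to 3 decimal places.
2.500

axis z_1 = (0.8660,0.5000,0.0000); lever o_n−o_1 = (2.2141,4.1651,4.3301)
cross product → J_v[:, 1] = (2.1651,-3.7500,2.5000)
J_ω[:, 1] = z_1
entry J[2][1] = 2.5000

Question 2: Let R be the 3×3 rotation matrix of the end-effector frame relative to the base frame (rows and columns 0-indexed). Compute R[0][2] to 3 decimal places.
End-effector z-axis (col 2 of R) = (0.4330,-0.7500,0.5000)
R[0][2] = 0.4330

0.433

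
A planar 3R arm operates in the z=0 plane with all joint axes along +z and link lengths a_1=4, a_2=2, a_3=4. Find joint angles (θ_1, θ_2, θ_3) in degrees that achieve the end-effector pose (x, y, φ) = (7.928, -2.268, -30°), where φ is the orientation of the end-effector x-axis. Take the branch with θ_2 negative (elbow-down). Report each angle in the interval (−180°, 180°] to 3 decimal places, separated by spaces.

wrist centre = target − a_3·(cos φ, sin φ) = (4.4639, -0.2680)
cos θ_2 = (19.9982−4²−2²)/(2·4·2) = -0.0001; θ_2 = -90.0064° (elbow-down)
β = atan2(-0.2680,4.4639) = -3.4358°; ψ = atan2(-2.0000,3.9998) = -26.5663°
θ_1 = β − ψ = 23.1306°
θ_3 = φ − θ_1 − θ_2 = 36.8758° (wrapped to (-180°,180°])

23.131 -90.006 36.876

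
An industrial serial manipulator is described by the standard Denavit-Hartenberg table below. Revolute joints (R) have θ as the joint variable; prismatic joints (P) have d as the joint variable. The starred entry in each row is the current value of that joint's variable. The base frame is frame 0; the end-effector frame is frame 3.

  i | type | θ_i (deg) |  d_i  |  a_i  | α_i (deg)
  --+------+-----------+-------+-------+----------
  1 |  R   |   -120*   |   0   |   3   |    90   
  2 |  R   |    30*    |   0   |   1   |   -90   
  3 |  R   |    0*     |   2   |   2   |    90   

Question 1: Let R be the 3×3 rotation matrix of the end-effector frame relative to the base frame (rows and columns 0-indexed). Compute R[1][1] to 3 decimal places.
End-effector y-axis (col 1 of R) = (0.2500,0.4330,0.8660)
R[1][1] = 0.4330

0.433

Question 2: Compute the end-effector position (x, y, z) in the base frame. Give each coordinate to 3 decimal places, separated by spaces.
after link 1: o_1 = (-1.5000, -2.5981, 0.0000)
after link 2: o_2 = (-1.9330, -3.3481, 0.5000)
after link 3: o_3 = (-2.2990, -3.9821, 3.2321)

-2.299 -3.982 3.232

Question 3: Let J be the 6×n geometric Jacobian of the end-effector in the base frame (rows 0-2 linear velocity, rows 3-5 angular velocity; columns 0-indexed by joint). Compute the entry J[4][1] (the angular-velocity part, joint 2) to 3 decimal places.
axis z_1 = (-0.8660,0.5000,0.0000); lever o_n−o_1 = (-0.7990,-1.3840,3.2321)
cross product → J_v[:, 1] = (1.6160,2.7990,1.5981)
J_ω[:, 1] = z_1
entry J[4][1] = 0.5000

0.500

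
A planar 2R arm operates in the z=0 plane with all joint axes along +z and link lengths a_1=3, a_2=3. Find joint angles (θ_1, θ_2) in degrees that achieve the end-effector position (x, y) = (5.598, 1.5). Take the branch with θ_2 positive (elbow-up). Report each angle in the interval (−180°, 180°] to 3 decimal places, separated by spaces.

-0.003 30.005

cos θ_2 = (33.5876−3²−3²)/(2·3·3) = 0.8660; θ_2 = 30.0054° (elbow-up)
β = atan2(1.5000,5.5980) = 15.0002°; ψ = atan2(1.5002,5.5979) = 15.0027°
θ_1 = β − ψ = -0.0025°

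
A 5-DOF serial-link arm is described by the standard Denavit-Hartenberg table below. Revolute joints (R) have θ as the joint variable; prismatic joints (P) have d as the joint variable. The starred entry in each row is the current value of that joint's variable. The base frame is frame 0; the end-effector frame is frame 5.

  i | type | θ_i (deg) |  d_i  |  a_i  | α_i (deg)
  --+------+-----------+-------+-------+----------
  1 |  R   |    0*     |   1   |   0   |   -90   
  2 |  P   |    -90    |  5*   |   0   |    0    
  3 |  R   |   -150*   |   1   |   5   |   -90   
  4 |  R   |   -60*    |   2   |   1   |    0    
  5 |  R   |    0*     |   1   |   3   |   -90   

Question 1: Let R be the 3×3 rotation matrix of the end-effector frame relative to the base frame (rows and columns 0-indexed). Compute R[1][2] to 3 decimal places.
End-effector z-axis (col 2 of R) = (-0.4330,-0.5000,-0.7500)
R[1][2] = -0.5000

-0.500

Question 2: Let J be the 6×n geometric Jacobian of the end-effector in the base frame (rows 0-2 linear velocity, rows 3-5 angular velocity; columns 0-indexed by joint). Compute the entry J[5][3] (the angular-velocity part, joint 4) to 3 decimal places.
0.500

axis z_3 = (-0.8660,0.0000,0.5000); lever o_n−o_3 = (-3.5981,3.4641,-0.2321)
cross product → J_v[:, 3] = (-1.7321,-2.0000,-3.0000)
J_ω[:, 3] = z_3
entry J[5][3] = 0.5000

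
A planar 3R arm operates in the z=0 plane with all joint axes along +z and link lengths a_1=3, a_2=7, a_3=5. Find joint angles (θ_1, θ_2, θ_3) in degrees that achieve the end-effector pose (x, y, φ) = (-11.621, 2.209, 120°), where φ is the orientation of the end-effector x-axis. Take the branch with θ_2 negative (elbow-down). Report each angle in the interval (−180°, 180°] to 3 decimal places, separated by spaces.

wrist centre = target − a_3·(cos φ, sin φ) = (-9.1210, -2.1211)
cos θ_2 = (87.6918−3²−7²)/(2·3·7) = 0.7069; θ_2 = -45.0129° (elbow-down)
β = atan2(-2.1211,-9.1210) = -166.9083°; ψ = atan2(-4.9509,7.9486) = -31.9170°
θ_1 = β − ψ = -134.9913°
θ_3 = φ − θ_1 − θ_2 = -59.9958° (wrapped to (-180°,180°])

-134.991 -45.013 -59.996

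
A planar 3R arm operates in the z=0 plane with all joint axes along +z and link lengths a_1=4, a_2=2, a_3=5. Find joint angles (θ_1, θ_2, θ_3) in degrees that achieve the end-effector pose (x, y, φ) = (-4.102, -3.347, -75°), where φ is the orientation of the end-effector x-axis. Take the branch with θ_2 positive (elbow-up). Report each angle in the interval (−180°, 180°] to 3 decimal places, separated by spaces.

150.001 44.988 90.010

wrist centre = target − a_3·(cos φ, sin φ) = (-5.3961, 1.4826)
cos θ_2 = (31.3160−4²−2²)/(2·4·2) = 0.7073; θ_2 = 44.9882° (elbow-up)
β = atan2(1.4826,-5.3961) = 164.6366°; ψ = atan2(1.4139,5.4145) = 14.6352°
θ_1 = β − ψ = 150.0014°
θ_3 = φ − θ_1 − θ_2 = 90.0104° (wrapped to (-180°,180°])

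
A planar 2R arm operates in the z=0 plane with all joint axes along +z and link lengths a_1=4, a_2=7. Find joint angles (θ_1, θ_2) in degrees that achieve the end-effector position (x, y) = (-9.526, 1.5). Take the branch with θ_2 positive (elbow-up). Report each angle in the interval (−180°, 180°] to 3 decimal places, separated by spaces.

132.099 60.006

cos θ_2 = (92.9947−4²−7²)/(2·4·7) = 0.4999; θ_2 = 60.0063° (elbow-up)
β = atan2(1.5000,-9.5260) = 171.0515°; ψ = atan2(6.0626,7.4993) = 38.9525°
θ_1 = β − ψ = 132.0989°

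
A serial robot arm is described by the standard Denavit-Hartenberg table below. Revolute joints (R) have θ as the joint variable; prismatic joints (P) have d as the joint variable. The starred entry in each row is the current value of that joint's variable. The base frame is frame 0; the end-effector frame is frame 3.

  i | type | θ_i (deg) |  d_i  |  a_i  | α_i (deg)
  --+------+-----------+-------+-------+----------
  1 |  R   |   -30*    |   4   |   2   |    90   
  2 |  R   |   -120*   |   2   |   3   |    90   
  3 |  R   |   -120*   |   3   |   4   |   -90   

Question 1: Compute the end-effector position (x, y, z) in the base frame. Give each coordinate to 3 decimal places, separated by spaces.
-0.219 1.817 4.634

after link 1: o_1 = (1.7321, -1.0000, 4.0000)
after link 2: o_2 = (-0.5670, -1.9821, 1.4019)
after link 3: o_3 = (-0.2189, 1.8170, 4.6340)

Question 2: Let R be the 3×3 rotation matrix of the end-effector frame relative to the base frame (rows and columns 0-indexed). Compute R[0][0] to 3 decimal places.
0.650

End-effector x-axis (col 0 of R) = (0.6495,0.6250,0.4330)
R[0][0] = 0.6495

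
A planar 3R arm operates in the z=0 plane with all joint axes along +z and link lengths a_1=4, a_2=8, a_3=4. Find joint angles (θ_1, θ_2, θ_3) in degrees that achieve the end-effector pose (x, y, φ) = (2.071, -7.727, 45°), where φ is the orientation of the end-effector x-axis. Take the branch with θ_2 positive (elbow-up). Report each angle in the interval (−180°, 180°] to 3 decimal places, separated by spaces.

wrist centre = target − a_3·(cos φ, sin φ) = (-0.7574, -10.5554)
cos θ_2 = (111.9907−4²−8²)/(2·4·8) = 0.4999; θ_2 = 60.0096° (elbow-up)
β = atan2(-10.5554,-0.7574) = -94.1043°; ψ = atan2(6.9289,7.9988) = 40.9002°
θ_1 = β − ψ = -135.0046°
θ_3 = φ − θ_1 − θ_2 = 119.9950° (wrapped to (-180°,180°])

-135.005 60.010 119.995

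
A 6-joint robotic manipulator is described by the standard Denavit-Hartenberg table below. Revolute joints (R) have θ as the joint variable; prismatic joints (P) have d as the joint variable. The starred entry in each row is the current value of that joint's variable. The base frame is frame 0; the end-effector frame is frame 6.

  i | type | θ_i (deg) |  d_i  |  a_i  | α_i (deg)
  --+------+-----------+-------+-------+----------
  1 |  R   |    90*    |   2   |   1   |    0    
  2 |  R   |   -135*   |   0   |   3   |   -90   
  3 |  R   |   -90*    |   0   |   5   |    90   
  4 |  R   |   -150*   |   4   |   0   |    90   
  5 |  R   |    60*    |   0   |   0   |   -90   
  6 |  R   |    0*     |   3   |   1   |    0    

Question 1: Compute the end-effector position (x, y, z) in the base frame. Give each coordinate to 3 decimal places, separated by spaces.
-1.638 4.122 8.817

after link 1: o_1 = (0.0000, 1.0000, 2.0000)
after link 2: o_2 = (2.1213, -1.1213, 2.0000)
after link 3: o_3 = (2.1213, -1.1213, 7.0000)
after link 4: o_4 = (-0.7071, 1.7071, 7.0000)
after link 5: o_5 = (-0.7071, 1.7071, 7.0000)
after link 6: o_6 = (-1.6384, 4.1219, 8.8170)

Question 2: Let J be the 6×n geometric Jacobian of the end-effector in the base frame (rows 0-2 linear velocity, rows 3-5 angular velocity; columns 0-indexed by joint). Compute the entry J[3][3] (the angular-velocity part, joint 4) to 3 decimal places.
axis z_3 = (-0.7071,0.7071,0.0000); lever o_n−o_3 = (-3.7597,5.2432,1.8170)
cross product → J_v[:, 3] = (1.2848,1.2848,-1.0490)
J_ω[:, 3] = z_3
entry J[3][3] = -0.7071

-0.707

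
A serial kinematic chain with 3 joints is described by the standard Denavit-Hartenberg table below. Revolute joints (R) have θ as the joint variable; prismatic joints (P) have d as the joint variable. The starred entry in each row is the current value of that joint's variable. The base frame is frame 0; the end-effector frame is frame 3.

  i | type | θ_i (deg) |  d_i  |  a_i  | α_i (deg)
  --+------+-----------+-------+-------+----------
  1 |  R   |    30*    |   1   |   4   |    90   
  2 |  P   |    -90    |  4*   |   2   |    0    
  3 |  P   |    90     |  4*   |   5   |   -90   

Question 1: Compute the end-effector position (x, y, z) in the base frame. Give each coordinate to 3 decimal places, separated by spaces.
after link 1: o_1 = (3.4641, 2.0000, 1.0000)
after link 2: o_2 = (5.4641, -1.4641, -1.0000)
after link 3: o_3 = (11.7942, -2.4282, -1.0000)

11.794 -2.428 -1.000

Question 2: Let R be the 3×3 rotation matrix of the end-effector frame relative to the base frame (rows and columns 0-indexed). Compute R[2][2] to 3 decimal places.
End-effector z-axis (col 2 of R) = (0.0000,0.0000,1.0000)
R[2][2] = 1.0000

1.000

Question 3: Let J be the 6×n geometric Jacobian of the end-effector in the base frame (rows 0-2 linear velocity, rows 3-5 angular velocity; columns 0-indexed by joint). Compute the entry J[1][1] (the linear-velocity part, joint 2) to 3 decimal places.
-0.866

prismatic axis z_1 = (0.5000,-0.8660,0.0000)
J_v[:, 1] = z_1; J_ω[:, 1] = (0,0,0)
entry J[1][1] = -0.8660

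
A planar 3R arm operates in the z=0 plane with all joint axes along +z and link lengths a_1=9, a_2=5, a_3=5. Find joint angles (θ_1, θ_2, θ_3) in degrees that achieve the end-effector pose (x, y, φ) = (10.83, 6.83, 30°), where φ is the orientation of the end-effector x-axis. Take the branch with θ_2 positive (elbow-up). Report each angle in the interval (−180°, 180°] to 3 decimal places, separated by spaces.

wrist centre = target − a_3·(cos φ, sin φ) = (6.4999, 4.3300)
cos θ_2 = (60.9972−9²−5²)/(2·9·5) = -0.5000; θ_2 = 120.0020° (elbow-up)
β = atan2(4.3300,6.4999) = 33.6702°; ψ = atan2(4.3300,6.4998) = 33.6706°
θ_1 = β − ψ = -0.0003°
θ_3 = φ − θ_1 − θ_2 = -90.0017° (wrapped to (-180°,180°])

-0.000 120.002 -90.002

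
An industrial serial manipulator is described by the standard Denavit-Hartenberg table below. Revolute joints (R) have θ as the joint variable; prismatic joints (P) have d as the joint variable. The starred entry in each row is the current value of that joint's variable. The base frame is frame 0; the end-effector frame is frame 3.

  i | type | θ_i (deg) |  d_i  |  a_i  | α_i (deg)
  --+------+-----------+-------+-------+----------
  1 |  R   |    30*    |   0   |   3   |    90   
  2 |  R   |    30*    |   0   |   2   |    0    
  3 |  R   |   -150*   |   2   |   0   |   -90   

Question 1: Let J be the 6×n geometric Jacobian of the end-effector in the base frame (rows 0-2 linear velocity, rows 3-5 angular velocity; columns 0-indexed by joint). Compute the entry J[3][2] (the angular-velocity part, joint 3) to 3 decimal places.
axis z_2 = (0.5000,-0.8660,0.0000); lever o_n−o_2 = (1.0000,-1.7321,0.0000)
cross product → J_v[:, 2] = (0.0000,0.0000,0.0000)
J_ω[:, 2] = z_2
entry J[3][2] = 0.5000

0.500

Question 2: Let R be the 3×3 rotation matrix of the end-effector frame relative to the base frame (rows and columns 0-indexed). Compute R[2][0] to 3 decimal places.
-0.866

End-effector x-axis (col 0 of R) = (-0.4330,-0.2500,-0.8660)
R[2][0] = -0.8660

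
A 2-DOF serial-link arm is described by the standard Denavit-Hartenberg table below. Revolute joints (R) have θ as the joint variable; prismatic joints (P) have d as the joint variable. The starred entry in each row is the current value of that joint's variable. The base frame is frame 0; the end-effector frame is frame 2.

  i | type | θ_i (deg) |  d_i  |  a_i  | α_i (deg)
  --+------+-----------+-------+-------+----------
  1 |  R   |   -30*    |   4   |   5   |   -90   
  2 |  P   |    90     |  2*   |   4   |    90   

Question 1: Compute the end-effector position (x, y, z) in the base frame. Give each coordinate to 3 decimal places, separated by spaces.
5.330 -0.768 0.000

after link 1: o_1 = (4.3301, -2.5000, 4.0000)
after link 2: o_2 = (5.3301, -0.7679, 0.0000)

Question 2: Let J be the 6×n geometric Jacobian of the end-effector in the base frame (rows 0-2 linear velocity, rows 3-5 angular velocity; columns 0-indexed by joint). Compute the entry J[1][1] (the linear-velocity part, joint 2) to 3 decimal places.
prismatic axis z_1 = (0.5000,0.8660,0.0000)
J_v[:, 1] = z_1; J_ω[:, 1] = (0,0,0)
entry J[1][1] = 0.8660

0.866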